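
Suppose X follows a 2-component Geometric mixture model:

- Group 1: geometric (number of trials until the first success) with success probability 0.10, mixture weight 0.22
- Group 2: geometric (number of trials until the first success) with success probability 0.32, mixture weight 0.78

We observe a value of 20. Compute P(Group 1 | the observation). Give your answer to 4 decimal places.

The responsibility of component k is w_k f_k(x) divided by Σ_j w_j f_j(x).
Geometric probabilities:
  f_1 = 0.10·(1−0.10)^19 = 0.10·0.135085 = 0.0135085
  f_2 = 0.32·(1−0.32)^19 = 0.32·0.000657157 = 0.00021029
Multiply by the mixture weights:
  w_1·f_1 = 0.22 × 0.0135085 = 0.00297187
  w_2·f_2 = 0.78 × 0.00021029 = 0.000164026
Evidence: 0.00297187 + 0.000164026 = 0.0031359
P(Group 1 | data) ≈ 0.9477

0.9477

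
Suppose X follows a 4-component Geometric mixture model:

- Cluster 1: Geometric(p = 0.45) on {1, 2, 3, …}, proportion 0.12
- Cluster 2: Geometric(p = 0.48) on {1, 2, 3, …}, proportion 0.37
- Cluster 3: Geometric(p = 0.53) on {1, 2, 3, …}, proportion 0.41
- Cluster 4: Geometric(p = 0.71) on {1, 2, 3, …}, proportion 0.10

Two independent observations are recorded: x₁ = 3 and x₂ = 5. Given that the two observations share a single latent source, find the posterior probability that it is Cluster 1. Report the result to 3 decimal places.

By Bayes' theorem, P(k | x) = π_k f_k(x) / Σ_j π_j f_j(x).
Since both observations come from the same component, the likelihood for component k is f_k(x₁)·f_k(x₂).
  L_1 = [0.136125] × [0.0411778] = 0.00560533
  L_2 = [0.129792] × [0.0350958] = 0.00455515
  L_3 = [0.117077] × [0.0258623] = 0.00302788
  L_4 = [0.059711] × [0.0050217] = 0.00029985
Prior × likelihood for each component:
  π_1·L_1 = 0.12 × 0.00560533 = 0.00067264
  π_2·L_2 = 0.37 × 0.00455515 = 0.0016854
  π_3·L_3 = 0.41 × 0.00302788 = 0.00124143
  π_4·L_4 = 0.10 × 0.00029985 = 2.9985e-05
Evidence: 0.00067264 + 0.0016854 + 0.00124143 + 2.9985e-05 = 0.00362946
Responsibility of Cluster 1: 0.00067264 / 0.00362946 ≈ 0.185

0.185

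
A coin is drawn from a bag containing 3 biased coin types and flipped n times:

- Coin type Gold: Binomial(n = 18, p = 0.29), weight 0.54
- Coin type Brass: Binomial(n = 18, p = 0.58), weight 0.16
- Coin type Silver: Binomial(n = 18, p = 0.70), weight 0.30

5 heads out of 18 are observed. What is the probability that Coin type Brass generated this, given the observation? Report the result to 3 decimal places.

0.010

The responsibility of component k is π_k f_k(x) divided by Σ_j π_j f_j(x).
Binomial probabilities:
  L_Gold = 0.204752
  L_Brass = 0.0071164
  L_Silver = 0.000229586
Prior × likelihood for each component:
  π_Gold·L_Gold = 0.54 × 0.204752 = 0.110566
  π_Brass·L_Brass = 0.16 × 0.0071164 = 0.00113862
  π_Silver·L_Silver = 0.30 × 0.000229586 = 6.88759e-05
Evidence: 0.110566 + 0.00113862 + 6.88759e-05 = 0.111774
P(Coin type Brass | data) = 0.00113862 / 0.111774 ≈ 0.010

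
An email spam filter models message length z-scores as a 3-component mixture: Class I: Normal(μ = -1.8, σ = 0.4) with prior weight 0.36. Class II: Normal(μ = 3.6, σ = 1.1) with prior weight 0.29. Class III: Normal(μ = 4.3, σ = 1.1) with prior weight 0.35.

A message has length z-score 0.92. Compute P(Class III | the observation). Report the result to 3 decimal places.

Posterior ∝ prior × likelihood, so P(k | x) ∝ w_k f_k(x); normalise over all components.
Normal densities:
  p_I = 9.0774e-11
  p_II = 0.0186449
  p_III = 0.00323064
Multiply by the mixture weights:
  w_I·p_I = 0.36 × 9.0774e-11 = 3.26787e-11
  w_II·p_II = 0.29 × 0.0186449 = 0.00540702
  w_III·p_III = 0.35 × 0.00323064 = 0.00113072
Marginal: 3.26787e-11 + 0.00540702 + 0.00113072 = 0.00653775
P(Class III | the observation) ≈ 0.173

0.173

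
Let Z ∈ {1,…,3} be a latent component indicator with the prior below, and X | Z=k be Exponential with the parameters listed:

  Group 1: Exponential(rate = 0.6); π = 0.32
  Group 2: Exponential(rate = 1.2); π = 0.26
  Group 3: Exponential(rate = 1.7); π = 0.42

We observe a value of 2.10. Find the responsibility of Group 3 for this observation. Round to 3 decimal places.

0.202

Apply Bayes' rule: the posterior for each component is proportional to its prior times its likelihood at x.
Evaluate each component's likelihood at the observed value:
  f_1 = 0.6·e^(−0.6·2.10) = 0.6·e^(−1.2600) = 0.170192
  f_2 = 1.2·e^(−1.2·2.10) = 1.2·e^(−2.5200) = 0.0965515
  f_3 = 1.7·e^(−1.7·2.10) = 1.7·e^(−3.5700) = 0.047865
Multiply by the mixture weights:
  π_1·f_1 = 0.32 × 0.170192 = 0.0544616
  π_2·f_2 = 0.26 × 0.0965515 = 0.0251034
  π_3·f_3 = 0.42 × 0.047865 = 0.0201033
Denominator: 0.0544616 + 0.0251034 + 0.0201033 = 0.0996682
P(Group 3 | x) ≈ 0.202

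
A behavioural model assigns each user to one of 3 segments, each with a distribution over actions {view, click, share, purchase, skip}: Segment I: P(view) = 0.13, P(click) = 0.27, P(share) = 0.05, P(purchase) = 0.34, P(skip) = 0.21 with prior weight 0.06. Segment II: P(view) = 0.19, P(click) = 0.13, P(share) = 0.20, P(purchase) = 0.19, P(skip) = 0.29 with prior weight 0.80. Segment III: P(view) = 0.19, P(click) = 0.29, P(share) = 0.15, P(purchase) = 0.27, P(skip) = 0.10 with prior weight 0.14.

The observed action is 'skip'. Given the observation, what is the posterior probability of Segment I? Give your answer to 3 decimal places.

By Bayes' theorem, P(k | x) = π_k f_k(x) / Σ_j π_j f_j(x).
Component likelihoods at x = 'skip':
  p_I = 0.21
  p_II = 0.29
  p_III = 0.1
Multiply by the mixture weights:
  π_I·p_I = 0.06 × 0.21 = 0.0126
  π_II·p_II = 0.80 × 0.29 = 0.232
  π_III·p_III = 0.14 × 0.1 = 0.014
Normaliser: 0.0126 + 0.232 + 0.014 = 0.2586
So the posterior for Segment I is 0.0126 / 0.2586 ≈ 0.049.

0.049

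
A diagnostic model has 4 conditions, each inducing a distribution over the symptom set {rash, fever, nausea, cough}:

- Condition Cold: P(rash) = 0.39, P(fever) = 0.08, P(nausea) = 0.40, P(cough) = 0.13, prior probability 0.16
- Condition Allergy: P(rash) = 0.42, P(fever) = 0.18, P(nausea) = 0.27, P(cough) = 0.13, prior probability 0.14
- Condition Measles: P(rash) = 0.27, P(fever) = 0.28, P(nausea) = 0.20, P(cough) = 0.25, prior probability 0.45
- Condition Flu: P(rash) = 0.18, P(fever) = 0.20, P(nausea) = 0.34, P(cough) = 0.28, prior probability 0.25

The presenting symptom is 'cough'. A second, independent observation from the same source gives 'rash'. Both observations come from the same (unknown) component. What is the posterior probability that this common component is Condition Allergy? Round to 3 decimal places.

The responsibility of component k is π_k f_k(x) divided by Σ_j π_j f_j(x).
Since both observations come from the same component, the likelihood for component k is f_k(x₁)·f_k(x₂).
  L_Cold = [0.13] × [0.39] = 0.0507
  L_Allergy = [0.13] × [0.42] = 0.0546
  L_Measles = [0.25] × [0.27] = 0.0675
  L_Flu = [0.28] × [0.18] = 0.0504
Prior × likelihood for each component:
  π_Cold·L_Cold = 0.16 × 0.0507 = 0.008112
  π_Allergy·L_Allergy = 0.14 × 0.0546 = 0.007644
  π_Measles·L_Measles = 0.45 × 0.0675 = 0.030375
  π_Flu·L_Flu = 0.25 × 0.0504 = 0.0126
Denominator: 0.008112 + 0.007644 + 0.030375 + 0.0126 = 0.058731
P(Condition Allergy | x) ≈ 0.130

0.130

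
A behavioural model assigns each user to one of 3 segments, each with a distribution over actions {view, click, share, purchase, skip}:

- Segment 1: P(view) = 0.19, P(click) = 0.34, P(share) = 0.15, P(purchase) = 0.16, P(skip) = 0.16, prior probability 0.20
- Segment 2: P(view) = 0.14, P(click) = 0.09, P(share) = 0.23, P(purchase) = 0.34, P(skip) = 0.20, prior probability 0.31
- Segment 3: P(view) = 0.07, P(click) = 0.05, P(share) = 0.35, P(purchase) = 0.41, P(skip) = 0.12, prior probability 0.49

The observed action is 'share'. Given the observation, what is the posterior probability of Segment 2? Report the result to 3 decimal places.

0.261

P(component k | x) = π_k·f_k(x) / marginal(x), where marginal(x) = Σ_j π_j·f_j(x).
Component likelihoods at x = 'share':
  L_1 = P(share | comp) = 0.15
  L_2 = P(share | comp) = 0.23
  L_3 = P(share | comp) = 0.35
Unnormalised posteriors:
  π_1·L_1 = 0.20 × 0.15 = 0.03
  π_2·L_2 = 0.31 × 0.23 = 0.0713
  π_3·L_3 = 0.49 × 0.35 = 0.1715
Evidence: 0.03 + 0.0713 + 0.1715 = 0.2728
Responsibility of Segment 2: 0.0713 / 0.2728 ≈ 0.261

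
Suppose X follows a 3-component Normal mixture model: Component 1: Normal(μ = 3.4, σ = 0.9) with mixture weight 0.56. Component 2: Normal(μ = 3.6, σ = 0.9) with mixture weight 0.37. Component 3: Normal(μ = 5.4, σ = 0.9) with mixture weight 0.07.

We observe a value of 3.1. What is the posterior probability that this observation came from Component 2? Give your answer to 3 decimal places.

P(component k | x) = π_k·f_k(x) / marginal(x), where marginal(x) = Σ_j π_j·f_j(x).
Evaluate each component's likelihood at the observed value:
  f_1 = 0.419315
  f_2 = 0.37988
  f_3 = 0.0169242
Unnormalised posteriors:
  π_1·f_1 = 0.56 × 0.419315 = 0.234816
  π_2·f_2 = 0.37 × 0.37988 = 0.140556
  π_3·f_3 = 0.07 × 0.0169242 = 0.00118469
Denominator: 0.234816 + 0.140556 + 0.00118469 = 0.376557
P(Component 2 | 3.1) = 0.140556 / 0.376557 ≈ 0.373

0.373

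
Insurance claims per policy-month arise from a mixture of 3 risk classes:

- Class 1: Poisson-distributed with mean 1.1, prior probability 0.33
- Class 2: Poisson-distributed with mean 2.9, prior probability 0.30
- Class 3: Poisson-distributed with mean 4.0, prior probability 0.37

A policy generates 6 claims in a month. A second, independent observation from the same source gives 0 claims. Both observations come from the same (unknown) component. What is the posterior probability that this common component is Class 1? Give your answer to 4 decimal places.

By Bayes' theorem, P(k | x) = π_k f_k(x) / Σ_j π_j f_j(x).
Since both observations come from the same component, the likelihood for component k is f_k(x₁)·f_k(x₂).
  p_1 = [0.00081903] × [0.332871] = 0.000272631
  p_2 = [0.0454571] × [0.0550232] = 0.00250119
  p_3 = [0.104196] × [0.0183156] = 0.00190841
Weight by the priors:
  π_1·p_1 = 0.33 × 0.000272631 = 8.99683e-05
  π_2·p_2 = 0.30 × 0.00250119 = 0.000750358
  π_3·p_3 = 0.37 × 0.00190841 = 0.000706112
Normaliser: 8.99683e-05 + 0.000750358 + 0.000706112 = 0.00154644
P(Class 1 | x₁,x₂) = 8.99683e-05 / 0.00154644 ≈ 0.0582

0.0582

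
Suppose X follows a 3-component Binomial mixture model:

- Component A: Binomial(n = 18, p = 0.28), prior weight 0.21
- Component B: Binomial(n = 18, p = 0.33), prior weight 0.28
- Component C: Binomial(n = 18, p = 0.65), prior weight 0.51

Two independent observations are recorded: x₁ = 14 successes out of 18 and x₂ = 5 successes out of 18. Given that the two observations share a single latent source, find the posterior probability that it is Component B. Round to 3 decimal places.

0.079

The responsibility of component k is π_k f_k(x) divided by Σ_j π_j f_j(x).
Since both observations come from the same component, the likelihood for component k is f_k(x₁)·f_k(x₂).
  f_A = [C(18,14)·0.28^14·0.72^4 = 3060·1.82059e-08·0.268739 = 1.49714e-05] × [0.206059] = 3.08501e-06
  f_B = [C(18,14)·0.33^14·0.67^4 = 3060·1.81633e-07·0.201511 = 0.000111999] × [0.183832] = 2.05891e-05
  f_C = [C(18,14)·0.65^14·0.35^4 = 3060·0.00240318·0.0150062 = 0.110352] × [0.00117579] = 0.000129751
Unnormalised posteriors:
  π_A·f_A = 0.21 × 3.08501e-06 = 6.47851e-07
  π_B·f_B = 0.28 × 2.05891e-05 = 5.76495e-06
  π_C·f_C = 0.51 × 0.000129751 = 6.61731e-05
Sum: 6.47851e-07 + 5.76495e-06 + 6.61731e-05 = 7.25859e-05
So the posterior for Component B is 5.76495e-06 / 7.25859e-05 ≈ 0.079.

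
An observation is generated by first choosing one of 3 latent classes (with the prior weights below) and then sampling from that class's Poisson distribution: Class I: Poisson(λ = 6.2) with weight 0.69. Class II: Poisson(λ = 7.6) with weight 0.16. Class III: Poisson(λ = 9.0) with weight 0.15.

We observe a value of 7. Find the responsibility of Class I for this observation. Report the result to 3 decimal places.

0.706

Apply Bayes' rule: the posterior for each component is proportional to its prior times its likelihood at x.
Component likelihoods at x = 7:
  f_I = 0.141803
  f_II = 0.145421
  f_III = 0.117116
Prior × likelihood for each component:
  π_I·f_I = 0.69 × 0.141803 = 0.0978441
  π_II·f_II = 0.16 × 0.145421 = 0.0232673
  π_III·f_III = 0.15 × 0.117116 = 0.0175674
Evidence: 0.0978441 + 0.0232673 + 0.0175674 = 0.138679
P(Class I | 7) = 0.0978441 / 0.138679 ≈ 0.706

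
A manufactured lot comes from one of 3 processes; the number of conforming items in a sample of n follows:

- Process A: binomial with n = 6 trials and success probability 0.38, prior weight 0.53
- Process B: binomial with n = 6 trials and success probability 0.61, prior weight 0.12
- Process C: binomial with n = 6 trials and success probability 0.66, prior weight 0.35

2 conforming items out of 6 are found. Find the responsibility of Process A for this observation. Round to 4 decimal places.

P(component k | x) = w_k·f_k(x) / marginal(x), where marginal(x) = Σ_j w_j·f_j(x).
Binomial probabilities:
  p_A = C(6,2)·0.38^2·0.62^4 = 15·0.1444·0.147763 = 0.320055
  p_B = C(6,2)·0.61^2·0.39^4 = 15·0.3721·0.0231344 = 0.129125
  p_C = C(6,2)·0.66^2·0.34^4 = 15·0.4356·0.0133634 = 0.0873162
Weight by the priors:
  w_A·p_A = 0.53 × 0.320055 = 0.169629
  w_B·p_B = 0.12 × 0.129125 = 0.015495
  w_C·p_C = 0.35 × 0.0873162 = 0.0305607
Normaliser: 0.169629 + 0.015495 + 0.0305607 = 0.215685
Responsibility of Process A: 0.169629 / 0.215685 ≈ 0.7865

0.7865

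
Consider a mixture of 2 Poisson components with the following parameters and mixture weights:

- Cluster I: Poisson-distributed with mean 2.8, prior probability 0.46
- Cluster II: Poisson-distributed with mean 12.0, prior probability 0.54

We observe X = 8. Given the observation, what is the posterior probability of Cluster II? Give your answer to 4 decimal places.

0.9310

Posterior ∝ prior × likelihood, so P(k | x) ∝ P(Z=k) f_k(x); normalise over all components.
Poisson probabilities:
  L_I = e^(−2.8)·2.8^8/8! = 0.00569796
  L_II = e^(−12.0)·12.0^8/8! = 0.0655233
Unnormalised posteriors:
  P(Z=I)·L_I = 0.46 × 0.00569796 = 0.00262106
  P(Z=II)·L_II = 0.54 × 0.0655233 = 0.0353826
Denominator: 0.00262106 + 0.0353826 = 0.0380036
So the posterior for Cluster II is 0.0353826 / 0.0380036 ≈ 0.9310.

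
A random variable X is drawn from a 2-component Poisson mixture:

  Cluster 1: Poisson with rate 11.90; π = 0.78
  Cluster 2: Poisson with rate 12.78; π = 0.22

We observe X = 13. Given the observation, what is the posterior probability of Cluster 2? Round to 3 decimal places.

0.228

Posterior ∝ prior × likelihood, so P(k | x) ∝ π_k f_k(x); normalise over all components.
Evaluate each component's likelihood at the observed value:
  L_1 = e^(−11.90)·11.90^13/13! = 0.104647
  L_2 = e^(−12.78)·12.78^13/13! = 0.109733
Unnormalised posteriors:
  π_1·L_1 = 0.78 × 0.104647 = 0.0816245
  π_2·L_2 = 0.22 × 0.109733 = 0.0241413
Evidence: 0.0816245 + 0.0241413 = 0.105766
So the posterior for Cluster 2 is 0.0241413 / 0.105766 ≈ 0.228.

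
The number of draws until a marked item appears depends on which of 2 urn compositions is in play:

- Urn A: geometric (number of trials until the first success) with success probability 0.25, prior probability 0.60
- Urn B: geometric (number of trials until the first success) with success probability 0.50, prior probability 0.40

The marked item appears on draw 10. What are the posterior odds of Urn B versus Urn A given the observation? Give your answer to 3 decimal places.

The posterior odds equal the prior odds times the likelihood ratio: (w_i/w_j)·(f_i(x)/f_j(x)).
Component likelihoods at x = 10:
  f_A = 0.25·(1−0.25)^9 = 0.25·0.0750847 = 0.0187712
  f_B = 0.50·(1−0.50)^9 = 0.50·0.00195312 = 0.000976562
Posterior odds = (w_B·f_B) / (w_A·f_A) = (0.40·0.000976562) / (0.60·0.0187712) = 0.000390625 / 0.0112627 ≈ 0.035

0.035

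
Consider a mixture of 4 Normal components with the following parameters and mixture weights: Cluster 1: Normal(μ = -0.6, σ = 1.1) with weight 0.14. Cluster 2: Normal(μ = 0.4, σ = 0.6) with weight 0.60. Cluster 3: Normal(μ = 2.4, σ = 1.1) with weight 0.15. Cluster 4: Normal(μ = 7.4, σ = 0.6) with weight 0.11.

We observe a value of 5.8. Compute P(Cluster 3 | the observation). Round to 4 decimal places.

0.1799

Posterior ∝ prior × likelihood, so P(k | x) ∝ π_k f_k(x); normalise over all components.
Normal densities:
  p_1 = (1/(1.1·√(2π)))·exp(−(5.8−-0.6)²/(2·1.1²)) = 0.362675·exp(-16.92562) = 1.61739e-08
  p_2 = (1/(0.6·√(2π)))·exp(−(5.8−0.4)²/(2·0.6²)) = 0.664904·exp(-40.50000) = 1.7133e-18
  p_3 = (1/(1.1·√(2π)))·exp(−(5.8−2.4)²/(2·1.1²)) = 0.362675·exp(-4.77686) = 0.0030546
  p_4 = (1/(0.6·√(2π)))·exp(−(5.8−7.4)²/(2·0.6²)) = 0.664904·exp(-3.55556) = 0.0189933
Weight by the priors:
  π_1·p_1 = 0.14 × 1.61739e-08 = 2.26434e-09
  π_2·p_2 = 0.60 × 1.7133e-18 = 1.02798e-18
  π_3·p_3 = 0.15 × 0.0030546 = 0.000458189
  π_4·p_4 = 0.11 × 0.0189933 = 0.00208926
Marginal: 2.26434e-09 + 1.02798e-18 + 0.000458189 + 0.00208926 = 0.00254746
So the posterior for Cluster 3 is 0.000458189 / 0.00254746 ≈ 0.1799.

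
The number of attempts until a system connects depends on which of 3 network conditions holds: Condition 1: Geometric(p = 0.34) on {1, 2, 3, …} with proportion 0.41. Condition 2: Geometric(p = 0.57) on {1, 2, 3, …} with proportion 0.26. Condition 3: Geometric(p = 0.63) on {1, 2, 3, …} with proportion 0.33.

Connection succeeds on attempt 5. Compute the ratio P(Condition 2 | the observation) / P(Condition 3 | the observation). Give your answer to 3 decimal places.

Posterior odds = (P(Z=i) f_i(x)) / (P(Z=j) f_j(x)); the normalising sum cancels.
Evaluate each component's likelihood at the observed value:
  L_1 = 0.0645141
  L_2 = 0.0194872
  L_3 = 0.0118072
0.00506666 / 0.00389638 ≈ 1.300

1.300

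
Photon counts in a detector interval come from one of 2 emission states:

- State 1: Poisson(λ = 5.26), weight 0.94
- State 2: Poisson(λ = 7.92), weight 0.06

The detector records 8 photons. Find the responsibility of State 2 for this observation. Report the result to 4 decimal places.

The responsibility of component k is P(Z=k) f_k(x) divided by Σ_j P(Z=j) f_j(x).
Poisson probabilities:
  L_1 = e^(−5.26)·5.26^8/8! = 0.0755051
  L_2 = e^(−7.92)·7.92^8/8! = 0.13953
Unnormalised posteriors:
  P(Z=1)·L_1 = 0.94 × 0.0755051 = 0.0709748
  P(Z=2)·L_2 = 0.06 × 0.13953 = 0.00837182
Denominator: 0.0709748 + 0.00837182 = 0.0793466
Responsibility of State 2: 0.00837182 / 0.0793466 ≈ 0.1055

0.1055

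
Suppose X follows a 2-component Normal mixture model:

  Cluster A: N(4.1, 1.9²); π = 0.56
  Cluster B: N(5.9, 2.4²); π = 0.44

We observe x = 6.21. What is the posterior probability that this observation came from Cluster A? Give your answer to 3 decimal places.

The responsibility of component k is π_k f_k(x) divided by Σ_j π_j f_j(x).
Normal densities:
  L_A = 0.113333
  L_B = 0.164845
Prior × likelihood for each component:
  π_A·L_A = 0.56 × 0.113333 = 0.0634664
  π_B·L_B = 0.44 × 0.164845 = 0.0725318
Sum: 0.0634664 + 0.0725318 = 0.135998
P(Cluster A | data) = 0.0634664 / 0.135998 ≈ 0.467

0.467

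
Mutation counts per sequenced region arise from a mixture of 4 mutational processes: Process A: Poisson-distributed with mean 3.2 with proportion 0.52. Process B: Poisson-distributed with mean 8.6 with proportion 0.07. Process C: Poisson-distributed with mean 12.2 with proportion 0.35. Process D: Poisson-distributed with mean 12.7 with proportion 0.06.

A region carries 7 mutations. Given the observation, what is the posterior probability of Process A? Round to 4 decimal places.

The responsibility of component k is π_k f_k(x) divided by Σ_j π_j f_j(x).
Component likelihoods at x = 7 mutations:
  f_A = 0.0277893
  f_B = 0.127094
  f_C = 0.0401509
  f_D = 0.0322593
Weight by the priors:
  π_A·f_A = 0.52 × 0.0277893 = 0.0144504
  π_B·f_B = 0.07 × 0.127094 = 0.0088966
  π_C·f_C = 0.35 × 0.0401509 = 0.0140528
  π_D·f_D = 0.06 × 0.0322593 = 0.00193556
Marginal: 0.0144504 + 0.0088966 + 0.0140528 + 0.00193556 = 0.0393354
P(Process A | data) ≈ 0.3674

0.3674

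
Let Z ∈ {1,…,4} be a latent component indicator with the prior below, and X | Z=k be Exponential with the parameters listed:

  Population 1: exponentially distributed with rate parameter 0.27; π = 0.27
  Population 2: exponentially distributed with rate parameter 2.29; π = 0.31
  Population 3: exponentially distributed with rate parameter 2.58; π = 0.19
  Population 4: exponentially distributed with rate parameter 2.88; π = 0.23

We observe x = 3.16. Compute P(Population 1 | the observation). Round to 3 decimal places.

The responsibility of component k is P(Z=k) f_k(x) divided by Σ_j P(Z=j) f_j(x).
Exponential densities:
  L_1 = 0.27·e^(−0.27·3.16) = 0.27·e^(−0.8532) = 0.115033
  L_2 = 2.29·e^(−2.29·3.16) = 2.29·e^(−7.2364) = 0.00164857
  L_3 = 2.58·e^(−2.58·3.16) = 2.58·e^(−8.1528) = 0.000742854
  L_4 = 2.88·e^(−2.88·3.16) = 2.88·e^(−9.1008) = 0.00032134
Prior × likelihood for each component:
  P(Z=1)·L_1 = 0.27 × 0.115033 = 0.031059
  P(Z=2)·L_2 = 0.31 × 0.00164857 = 0.000511056
  P(Z=3)·L_3 = 0.19 × 0.000742854 = 0.000141142
  P(Z=4)·L_4 = 0.23 × 0.00032134 = 7.39083e-05
Sum: 0.031059 + 0.000511056 + 0.000141142 + 7.39083e-05 = 0.0317851
P(Population 1 | the observation) = 0.031059 / 0.0317851 ≈ 0.977

0.977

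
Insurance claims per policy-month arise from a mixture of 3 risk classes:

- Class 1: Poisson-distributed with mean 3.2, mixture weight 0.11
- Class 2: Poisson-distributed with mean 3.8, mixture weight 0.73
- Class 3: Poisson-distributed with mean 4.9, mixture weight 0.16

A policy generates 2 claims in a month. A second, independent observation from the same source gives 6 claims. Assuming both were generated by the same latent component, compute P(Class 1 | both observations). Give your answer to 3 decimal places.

Posterior ∝ prior × likelihood, so P(k | x) ∝ π_k f_k(x); normalise over all components.
Since both observations come from the same component, the likelihood for component k is f_k(x₁)·f_k(x₂).
  L_1 = [0.208702] × [0.060789] = 0.0126868
  L_2 = [0.161517] × [0.0935513] = 0.0151101
  L_3 = [0.0893962] × [0.143153] = 0.0127974
Unnormalised posteriors:
  π_1·L_1 = 0.11 × 0.0126868 = 0.00139555
  π_2·L_2 = 0.73 × 0.0151101 = 0.0110304
  π_3·L_3 = 0.16 × 0.0127974 = 0.00204758
Marginal: 0.00139555 + 0.0110304 + 0.00204758 = 0.0144735
P(Class 1 | x₁, x₂) ≈ 0.096

0.096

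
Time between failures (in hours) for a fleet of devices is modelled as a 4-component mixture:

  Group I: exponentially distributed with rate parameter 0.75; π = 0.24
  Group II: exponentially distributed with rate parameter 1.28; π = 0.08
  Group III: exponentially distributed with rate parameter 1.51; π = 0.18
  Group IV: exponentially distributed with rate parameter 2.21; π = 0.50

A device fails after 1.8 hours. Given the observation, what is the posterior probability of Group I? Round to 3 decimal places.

Posterior ∝ prior × likelihood, so P(k | x) ∝ π_k f_k(x); normalise over all components.
Evaluate each component's likelihood at the observed value:
  p_I = 0.75·e^(−0.75·1.8) = 0.75·e^(−1.3500) = 0.19443
  p_II = 1.28·e^(−1.28·1.8) = 1.28·e^(−2.3040) = 0.127819
  p_III = 1.51·e^(−1.51·1.8) = 1.51·e^(−2.7180) = 0.09967
  p_IV = 2.21·e^(−2.21·1.8) = 2.21·e^(−3.9780) = 0.0413779
Weight by the priors:
  π_I·p_I = 0.24 × 0.19443 = 0.0466632
  π_II·p_II = 0.08 × 0.127819 = 0.0102255
  π_III·p_III = 0.18 × 0.09967 = 0.0179406
  π_IV·p_IV = 0.50 × 0.0413779 = 0.020689
Marginal: 0.0466632 + 0.0102255 + 0.0179406 + 0.020689 = 0.0955183
So the posterior for Group I is 0.0466632 / 0.0955183 ≈ 0.489.

0.489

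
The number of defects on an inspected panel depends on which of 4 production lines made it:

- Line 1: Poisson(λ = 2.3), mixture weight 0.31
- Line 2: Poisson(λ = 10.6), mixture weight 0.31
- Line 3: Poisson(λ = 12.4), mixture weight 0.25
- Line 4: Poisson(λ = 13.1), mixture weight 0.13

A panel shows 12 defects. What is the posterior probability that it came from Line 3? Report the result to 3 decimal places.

0.379

P(component k | x) = π_k·f_k(x) / marginal(x), where marginal(x) = Σ_j π_j·f_j(x).
Component likelihoods at x = 12 defects:
  L_1 = 4.58691e-06
  L_2 = 0.104668
  L_3 = 0.113624
  L_4 = 0.109059
Unnormalised posteriors:
  π_1·L_1 = 0.31 × 4.58691e-06 = 1.42194e-06
  π_2·L_2 = 0.31 × 0.104668 = 0.0324469
  π_3·L_3 = 0.25 × 0.113624 = 0.0284061
  π_4·L_4 = 0.13 × 0.109059 = 0.0141776
Sum: 1.42194e-06 + 0.0324469 + 0.0284061 + 0.0141776 = 0.0750321
P(Line 3 | data) = 0.0284061 / 0.0750321 ≈ 0.379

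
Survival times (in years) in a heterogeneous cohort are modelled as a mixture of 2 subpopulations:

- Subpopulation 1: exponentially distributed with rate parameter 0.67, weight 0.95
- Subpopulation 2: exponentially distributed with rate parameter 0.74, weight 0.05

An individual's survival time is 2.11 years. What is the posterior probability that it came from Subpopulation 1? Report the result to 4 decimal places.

0.9522

Posterior ∝ prior × likelihood, so P(k | x) ∝ P(Z=k) f_k(x); normalise over all components.
Evaluate each component's likelihood at the observed value:
  p_1 = 0.67·e^(−0.67·2.11) = 0.67·e^(−1.4137) = 0.162972
  p_2 = 0.74·e^(−0.74·2.11) = 0.74·e^(−1.5614) = 0.155283
Weight by the priors:
  P(Z=1)·p_1 = 0.95 × 0.162972 = 0.154823
  P(Z=2)·p_2 = 0.05 × 0.155283 = 0.00776416
Marginal: 0.154823 + 0.00776416 = 0.162587
P(Subpopulation 1 | data) = 0.154823 / 0.162587 ≈ 0.9522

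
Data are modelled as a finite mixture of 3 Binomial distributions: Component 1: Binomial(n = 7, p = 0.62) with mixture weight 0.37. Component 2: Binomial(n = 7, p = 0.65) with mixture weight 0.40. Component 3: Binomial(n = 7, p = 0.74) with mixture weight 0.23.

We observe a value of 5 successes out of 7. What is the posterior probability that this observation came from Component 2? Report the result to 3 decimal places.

By Bayes' theorem, P(k | x) = w_k f_k(x) / Σ_j w_j f_j(x).
Component likelihoods at x = 5 successes out of 7:
  p_1 = 0.277808
  p_2 = 0.298485
  p_3 = 0.31501
Prior × likelihood for each component:
  w_1·p_1 = 0.37 × 0.277808 = 0.102789
  w_2·p_2 = 0.40 × 0.298485 = 0.119394
  w_3·p_3 = 0.23 × 0.31501 = 0.0724523
Denominator: 0.102789 + 0.119394 + 0.0724523 = 0.294635
P(Component 2 | data) ≈ 0.405

0.405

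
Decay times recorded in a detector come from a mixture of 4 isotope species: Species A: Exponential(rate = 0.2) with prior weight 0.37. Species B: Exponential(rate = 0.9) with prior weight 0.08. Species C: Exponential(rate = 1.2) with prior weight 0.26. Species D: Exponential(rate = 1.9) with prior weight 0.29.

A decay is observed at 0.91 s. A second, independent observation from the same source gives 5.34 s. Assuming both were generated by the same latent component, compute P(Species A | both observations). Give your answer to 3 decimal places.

Posterior ∝ prior × likelihood, so P(k | x) ∝ π_k f_k(x); normalise over all components.
Since both observations come from the same component, the likelihood for component k is f_k(x₁)·f_k(x₂).
  f_A = [0.16672] × [0.068739] = 0.0114602
  f_B = [0.396785] × [0.00736246] = 0.00292132
  f_C = [0.402654] × [0.00197798] = 0.000796441
  f_D = [0.337177] × [7.45421e-05] = 2.51339e-05
Multiply by the mixture weights:
  π_A·f_A = 0.37 × 0.0114602 = 0.00424027
  π_B·f_B = 0.08 × 0.00292132 = 0.000233705
  π_C·f_C = 0.26 × 0.000796441 = 0.000207075
  π_D·f_D = 0.29 × 2.51339e-05 = 7.28884e-06
Normaliser: 0.00424027 + 0.000233705 + 0.000207075 + 7.28884e-06 = 0.00468834
Responsibility of Species A: 0.00424027 / 0.00468834 ≈ 0.904

0.904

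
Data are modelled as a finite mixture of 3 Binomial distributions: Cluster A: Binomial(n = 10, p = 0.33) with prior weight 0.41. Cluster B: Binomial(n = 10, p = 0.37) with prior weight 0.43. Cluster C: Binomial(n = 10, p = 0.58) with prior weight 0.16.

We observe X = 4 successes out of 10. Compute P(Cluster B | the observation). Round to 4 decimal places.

0.4831

The responsibility of component k is π_k f_k(x) divided by Σ_j π_j f_j(x).
Binomial probabilities:
  f_A = 0.225281
  f_B = 0.246076
  f_C = 0.130445
Multiply by the mixture weights:
  π_A·f_A = 0.41 × 0.225281 = 0.0923651
  π_B·f_B = 0.43 × 0.246076 = 0.105813
  π_C·f_C = 0.16 × 0.130445 = 0.0208712
Marginal: 0.0923651 + 0.105813 + 0.0208712 = 0.219049
P(Cluster B | x) = 0.105813 / 0.219049 ≈ 0.4831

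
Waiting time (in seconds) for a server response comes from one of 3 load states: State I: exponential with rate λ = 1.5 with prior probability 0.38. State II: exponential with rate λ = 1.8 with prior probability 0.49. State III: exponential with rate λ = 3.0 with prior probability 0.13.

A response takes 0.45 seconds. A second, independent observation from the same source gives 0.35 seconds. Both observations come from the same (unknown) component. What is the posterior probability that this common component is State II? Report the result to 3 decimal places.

P(component k | x) = π_k·f_k(x) / marginal(x), where marginal(x) = Σ_j π_j·f_j(x).
Since both observations come from the same component, the likelihood for component k is f_k(x₁)·f_k(x₂).
  p_I = [0.763735] × [0.887333] = 0.677687
  p_II = [0.800745] × [0.958665] = 0.767646
  p_III = [0.777721] × [1.04981] = 0.816462
Multiply by the mixture weights:
  π_I·p_I = 0.38 × 0.677687 = 0.257521
  π_II·p_II = 0.49 × 0.767646 = 0.376147
  π_III·p_III = 0.13 × 0.816462 = 0.10614
Evidence: 0.257521 + 0.376147 + 0.10614 = 0.739808
So the posterior for State II is 0.376147 / 0.739808 ≈ 0.508.

0.508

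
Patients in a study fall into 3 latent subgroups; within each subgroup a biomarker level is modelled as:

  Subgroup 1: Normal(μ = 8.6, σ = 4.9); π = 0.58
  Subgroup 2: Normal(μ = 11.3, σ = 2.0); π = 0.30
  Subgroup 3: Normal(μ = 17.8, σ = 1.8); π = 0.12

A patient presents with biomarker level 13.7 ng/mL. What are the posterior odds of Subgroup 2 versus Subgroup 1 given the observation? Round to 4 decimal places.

Posterior odds = (w_i f_i(x)) / (w_j f_j(x)); the normalising sum cancels.
Normal densities:
  p_1 = 0.0473673
  p_2 = 0.097093
  p_3 = 0.0165584
Odds = (0.30/0.58) × (0.097093/0.0473673) = 0.517241 × 2.04979 ≈ 1.0602

1.0602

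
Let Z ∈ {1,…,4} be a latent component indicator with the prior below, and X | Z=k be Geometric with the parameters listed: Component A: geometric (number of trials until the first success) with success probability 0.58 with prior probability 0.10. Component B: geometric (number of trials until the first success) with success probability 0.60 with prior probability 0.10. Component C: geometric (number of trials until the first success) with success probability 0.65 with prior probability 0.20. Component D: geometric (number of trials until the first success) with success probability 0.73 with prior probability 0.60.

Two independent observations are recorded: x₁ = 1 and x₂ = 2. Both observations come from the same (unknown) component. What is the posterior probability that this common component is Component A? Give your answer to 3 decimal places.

Posterior ∝ prior × likelihood, so P(k | x) ∝ π_k f_k(x); normalise over all components.
Since both observations come from the same component, the likelihood for component k is f_k(x₁)·f_k(x₂).
  p_A = [0.58] × [0.2436] = 0.141288
  p_B = [0.6] × [0.24] = 0.144
  p_C = [0.65] × [0.2275] = 0.147875
  p_D = [0.73] × [0.1971] = 0.143883
Weight by the priors:
  π_A·p_A = 0.10 × 0.141288 = 0.0141288
  π_B·p_B = 0.10 × 0.144 = 0.0144
  π_C·p_C = 0.20 × 0.147875 = 0.029575
  π_D·p_D = 0.60 × 0.143883 = 0.0863298
Normaliser: 0.0141288 + 0.0144 + 0.029575 + 0.0863298 = 0.144434
Responsibility of Component A: 0.0141288 / 0.144434 ≈ 0.098

0.098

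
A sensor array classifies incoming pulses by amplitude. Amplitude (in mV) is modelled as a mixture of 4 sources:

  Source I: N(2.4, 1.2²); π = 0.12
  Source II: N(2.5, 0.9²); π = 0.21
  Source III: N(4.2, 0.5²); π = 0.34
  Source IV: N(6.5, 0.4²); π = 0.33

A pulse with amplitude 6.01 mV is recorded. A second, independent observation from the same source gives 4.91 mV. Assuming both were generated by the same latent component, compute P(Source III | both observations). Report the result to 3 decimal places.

P(component k | x) = π_k·f_k(x) / marginal(x), where marginal(x) = Σ_j π_j·f_j(x).
Since both observations come from the same component, the likelihood for component k is f_k(x₁)·f_k(x₂).
  L_I = [0.0036019] × [0.0372988] = 0.000134346
  L_II = [0.000220728] × [0.0122918] = 2.71314e-06
  L_III = [0.00113856] × [0.291128] = 0.000331467
  L_IV = [0.47097] × [0.000369648] = 0.000174093
Weight by the priors:
  π_I·L_I = 0.12 × 0.000134346 = 1.61216e-05
  π_II·L_II = 0.21 × 2.71314e-06 = 5.6976e-07
  π_III·L_III = 0.34 × 0.000331467 = 0.000112699
  π_IV·L_IV = 0.33 × 0.000174093 = 5.74507e-05
Evidence: 1.61216e-05 + 5.6976e-07 + 0.000112699 + 5.74507e-05 = 0.000186841
So the posterior for Source III is 0.000112699 / 0.000186841 ≈ 0.603.

0.603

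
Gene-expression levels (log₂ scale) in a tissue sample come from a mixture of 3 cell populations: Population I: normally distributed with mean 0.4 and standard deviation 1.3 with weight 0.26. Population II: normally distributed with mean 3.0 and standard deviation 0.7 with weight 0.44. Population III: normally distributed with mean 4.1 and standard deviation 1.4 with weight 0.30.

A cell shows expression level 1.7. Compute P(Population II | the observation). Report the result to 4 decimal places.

0.3964

P(component k | x) = P(Z=k)·f_k(x) / marginal(x), where marginal(x) = Σ_j P(Z=j)·f_j(x).
Component likelihoods at x = 1.7:
  f_I = (1/(1.3·√(2π)))·exp(−(1.7−0.4)²/(2·1.3²)) = 0.306879·exp(-0.50000) = 0.186131
  f_II = (1/(0.7·√(2π)))·exp(−(1.7−3.0)²/(2·0.7²)) = 0.569918·exp(-1.72449) = 0.101596
  f_III = (1/(1.4·√(2π)))·exp(−(1.7−4.1)²/(2·1.4²)) = 0.284959·exp(-1.46939) = 0.0655594
Unnormalised posteriors:
  P(Z=I)·f_I = 0.26 × 0.186131 = 0.0483941
  P(Z=II)·f_II = 0.44 × 0.101596 = 0.0447021
  P(Z=III)·f_III = 0.30 × 0.0655594 = 0.0196678
Sum: 0.0483941 + 0.0447021 + 0.0196678 = 0.112764
P(Population II | the observation) ≈ 0.3964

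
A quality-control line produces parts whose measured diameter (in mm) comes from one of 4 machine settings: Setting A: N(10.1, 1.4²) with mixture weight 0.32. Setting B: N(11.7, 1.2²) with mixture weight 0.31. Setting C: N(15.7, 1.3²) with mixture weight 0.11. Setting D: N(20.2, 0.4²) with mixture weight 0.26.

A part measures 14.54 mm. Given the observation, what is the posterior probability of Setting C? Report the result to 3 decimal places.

P(component k | x) = w_k·f_k(x) / marginal(x), where marginal(x) = Σ_j w_j·f_j(x).
Normal densities:
  p_A = (1/(1.4·√(2π)))·exp(−(14.54−10.1)²/(2·1.4²)) = 0.284959·exp(-5.02898) = 0.00186519
  p_B = (1/(1.2·√(2π)))·exp(−(14.54−11.7)²/(2·1.2²)) = 0.332452·exp(-2.80056) = 0.0202052
  p_C = (1/(1.3·√(2π)))·exp(−(14.54−15.7)²/(2·1.3²)) = 0.306879·exp(-0.39811) = 0.206097
  p_D = (1/(0.4·√(2π)))·exp(−(14.54−20.2)²/(2·0.4²)) = 0.997356·exp(-100.11125) = 3.31961e-44
Multiply by the mixture weights:
  w_A·p_A = 0.32 × 0.00186519 = 0.000596862
  w_B·p_B = 0.31 × 0.0202052 = 0.00626361
  w_C·p_C = 0.11 × 0.206097 = 0.0226706
  w_D·p_D = 0.26 × 3.31961e-44 = 8.63098e-45
Sum: 0.000596862 + 0.00626361 + 0.0226706 + 8.63098e-45 = 0.0295311
P(Setting C | data) ≈ 0.768

0.768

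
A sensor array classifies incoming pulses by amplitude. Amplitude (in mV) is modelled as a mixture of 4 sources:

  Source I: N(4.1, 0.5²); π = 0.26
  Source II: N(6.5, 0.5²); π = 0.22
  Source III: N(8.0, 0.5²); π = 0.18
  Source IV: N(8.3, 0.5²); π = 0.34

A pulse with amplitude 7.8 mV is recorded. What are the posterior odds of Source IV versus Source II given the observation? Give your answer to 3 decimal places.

27.531

Only the two components matter; the odds are (π_i f_i(x)) / (π_j f_j(x)).
Normal densities:
  p_I = 1.02555e-12
  p_II = 0.0271659
  p_III = 0.73654
  p_IV = 0.483941
0.16454 / 0.00597651 ≈ 27.531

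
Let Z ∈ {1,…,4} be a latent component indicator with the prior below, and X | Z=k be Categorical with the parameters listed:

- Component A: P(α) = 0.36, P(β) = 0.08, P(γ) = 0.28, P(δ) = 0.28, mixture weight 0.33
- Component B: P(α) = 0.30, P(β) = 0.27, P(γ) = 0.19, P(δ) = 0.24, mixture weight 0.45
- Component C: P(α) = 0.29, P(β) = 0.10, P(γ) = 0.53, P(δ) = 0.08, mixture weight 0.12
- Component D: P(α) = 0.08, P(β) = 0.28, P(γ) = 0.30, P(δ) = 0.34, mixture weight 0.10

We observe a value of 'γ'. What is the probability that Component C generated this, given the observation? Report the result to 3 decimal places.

0.234

Apply Bayes' rule: the posterior for each component is proportional to its prior times its likelihood at x.
Component likelihoods at x = 'γ':
  p_A = 0.28
  p_B = 0.19
  p_C = 0.53
  p_D = 0.3
Multiply by the mixture weights:
  w_A·p_A = 0.33 × 0.28 = 0.0924
  w_B·p_B = 0.45 × 0.19 = 0.0855
  w_C·p_C = 0.12 × 0.53 = 0.0636
  w_D·p_D = 0.10 × 0.3 = 0.03
Sum: 0.0924 + 0.0855 + 0.0636 + 0.03 = 0.2715
So the posterior for Component C is 0.0636 / 0.2715 ≈ 0.234.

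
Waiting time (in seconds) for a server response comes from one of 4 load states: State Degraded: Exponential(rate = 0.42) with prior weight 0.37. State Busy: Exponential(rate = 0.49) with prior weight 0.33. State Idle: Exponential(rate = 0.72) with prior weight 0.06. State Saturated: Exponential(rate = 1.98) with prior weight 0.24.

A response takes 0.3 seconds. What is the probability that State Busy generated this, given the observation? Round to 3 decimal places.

Apply Bayes' rule: the posterior for each component is proportional to its prior times its likelihood at x.
Evaluate each component's likelihood at the observed value:
  L_Degraded = 0.42·e^(−0.42·0.3) = 0.42·e^(−0.1260) = 0.370278
  L_Busy = 0.49·e^(−0.49·0.3) = 0.49·e^(−0.1470) = 0.423014
  L_Idle = 0.72·e^(−0.72·0.3) = 0.72·e^(−0.2160) = 0.580129
  L_Saturated = 1.98·e^(−1.98·0.3) = 1.98·e^(−0.5940) = 1.09319
Multiply by the mixture weights:
  π_Degraded·L_Degraded = 0.37 × 0.370278 = 0.137003
  π_Busy·L_Busy = 0.33 × 0.423014 = 0.139595
  π_Idle·L_Idle = 0.06 × 0.580129 = 0.0348078
  π_Saturated·L_Saturated = 0.24 × 1.09319 = 0.262365
Evidence: 0.137003 + 0.139595 + 0.0348078 + 0.262365 = 0.57377
Responsibility of State Busy: 0.139595 / 0.57377 ≈ 0.243

0.243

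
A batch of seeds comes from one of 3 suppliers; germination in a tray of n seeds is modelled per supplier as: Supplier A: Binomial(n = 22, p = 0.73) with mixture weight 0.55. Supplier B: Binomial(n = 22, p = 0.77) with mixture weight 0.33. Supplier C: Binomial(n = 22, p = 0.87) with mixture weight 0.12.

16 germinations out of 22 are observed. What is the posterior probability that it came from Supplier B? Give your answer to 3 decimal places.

The responsibility of component k is w_k f_k(x) divided by Σ_j w_j f_j(x).
Evaluate each component's likelihood at the observed value:
  f_A = C(22,16)·0.73^16·0.27^6 = 74613·0.00650378·0.00038742 = 0.188002
  f_B = C(22,16)·0.77^16·0.23^6 = 74613·0.0152704·0.000148036 = 0.168668
  f_C = C(22,16)·0.87^16·0.13^6 = 74613·0.107723·4.82681e-06 = 0.0387956
Prior × likelihood for each component:
  w_A·f_A = 0.55 × 0.188002 = 0.103401
  w_B·f_B = 0.33 × 0.168668 = 0.0556605
  w_C·f_C = 0.12 × 0.0387956 = 0.00465547
Marginal: 0.103401 + 0.0556605 + 0.00465547 = 0.163717
So the posterior for Supplier B is 0.0556605 / 0.163717 ≈ 0.340.

0.340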